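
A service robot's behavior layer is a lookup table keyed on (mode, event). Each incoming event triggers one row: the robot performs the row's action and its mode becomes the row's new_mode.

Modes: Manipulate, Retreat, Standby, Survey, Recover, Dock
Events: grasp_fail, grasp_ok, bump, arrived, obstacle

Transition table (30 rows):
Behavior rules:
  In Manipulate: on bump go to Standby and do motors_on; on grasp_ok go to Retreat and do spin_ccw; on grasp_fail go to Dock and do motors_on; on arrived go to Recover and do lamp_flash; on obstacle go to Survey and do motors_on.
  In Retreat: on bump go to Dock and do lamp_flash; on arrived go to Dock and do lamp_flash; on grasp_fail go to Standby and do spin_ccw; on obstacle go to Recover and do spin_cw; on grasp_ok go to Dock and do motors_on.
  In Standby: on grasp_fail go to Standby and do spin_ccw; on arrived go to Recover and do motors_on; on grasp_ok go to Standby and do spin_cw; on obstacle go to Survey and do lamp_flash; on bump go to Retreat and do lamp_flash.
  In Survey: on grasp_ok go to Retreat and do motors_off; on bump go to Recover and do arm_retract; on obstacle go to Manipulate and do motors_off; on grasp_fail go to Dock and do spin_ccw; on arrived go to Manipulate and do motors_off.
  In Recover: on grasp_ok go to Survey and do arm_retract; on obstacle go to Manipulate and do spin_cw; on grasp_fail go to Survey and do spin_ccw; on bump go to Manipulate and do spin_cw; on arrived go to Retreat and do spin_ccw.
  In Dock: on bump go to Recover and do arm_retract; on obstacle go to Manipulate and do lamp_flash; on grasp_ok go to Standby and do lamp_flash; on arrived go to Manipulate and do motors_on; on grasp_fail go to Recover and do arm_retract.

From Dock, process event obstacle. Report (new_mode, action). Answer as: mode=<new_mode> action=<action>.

mode=Manipulate action=lamp_flash

current mode = Dock; filter table to that mode:
  (Dock, bump) → (Recover, arm_retract)
  (Dock, obstacle) → (Manipulate, lamp_flash)  ← event matches
  (Dock, grasp_ok) → (Standby, lamp_flash)
  (Dock, arrived) → (Manipulate, motors_on)
  (Dock, grasp_fail) → (Recover, arm_retract)
event = obstacle selects (Manipulate, lamp_flash)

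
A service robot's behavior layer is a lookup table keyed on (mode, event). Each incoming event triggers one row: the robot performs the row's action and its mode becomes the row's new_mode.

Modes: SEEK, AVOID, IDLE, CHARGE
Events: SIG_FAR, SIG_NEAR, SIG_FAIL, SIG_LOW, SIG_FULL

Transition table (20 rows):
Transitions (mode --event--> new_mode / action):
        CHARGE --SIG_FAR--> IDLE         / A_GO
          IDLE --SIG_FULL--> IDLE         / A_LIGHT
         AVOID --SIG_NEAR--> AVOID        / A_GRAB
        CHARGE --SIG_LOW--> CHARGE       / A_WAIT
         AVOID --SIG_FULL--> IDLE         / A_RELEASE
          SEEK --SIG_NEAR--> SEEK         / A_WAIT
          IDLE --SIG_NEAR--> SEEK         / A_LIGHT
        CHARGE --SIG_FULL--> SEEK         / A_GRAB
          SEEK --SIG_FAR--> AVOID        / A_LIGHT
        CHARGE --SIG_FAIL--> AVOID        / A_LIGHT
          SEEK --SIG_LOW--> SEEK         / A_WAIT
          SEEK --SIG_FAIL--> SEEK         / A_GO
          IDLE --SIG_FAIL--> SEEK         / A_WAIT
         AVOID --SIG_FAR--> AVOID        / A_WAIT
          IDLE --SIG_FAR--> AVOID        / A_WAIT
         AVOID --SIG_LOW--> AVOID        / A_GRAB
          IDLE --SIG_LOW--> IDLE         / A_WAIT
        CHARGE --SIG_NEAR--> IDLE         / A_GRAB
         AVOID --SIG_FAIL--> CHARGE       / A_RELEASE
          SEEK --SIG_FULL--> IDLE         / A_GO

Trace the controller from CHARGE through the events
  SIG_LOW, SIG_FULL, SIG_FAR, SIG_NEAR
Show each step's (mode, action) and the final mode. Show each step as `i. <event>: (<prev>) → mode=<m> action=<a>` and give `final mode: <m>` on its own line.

final mode: AVOID

1. SIG_LOW: (CHARGE) → mode=CHARGE action=A_WAIT
2. SIG_FULL: (CHARGE) → mode=SEEK action=A_GRAB
3. SIG_FAR: (SEEK) → mode=AVOID action=A_LIGHT
4. SIG_NEAR: (AVOID) → mode=AVOID action=A_GRAB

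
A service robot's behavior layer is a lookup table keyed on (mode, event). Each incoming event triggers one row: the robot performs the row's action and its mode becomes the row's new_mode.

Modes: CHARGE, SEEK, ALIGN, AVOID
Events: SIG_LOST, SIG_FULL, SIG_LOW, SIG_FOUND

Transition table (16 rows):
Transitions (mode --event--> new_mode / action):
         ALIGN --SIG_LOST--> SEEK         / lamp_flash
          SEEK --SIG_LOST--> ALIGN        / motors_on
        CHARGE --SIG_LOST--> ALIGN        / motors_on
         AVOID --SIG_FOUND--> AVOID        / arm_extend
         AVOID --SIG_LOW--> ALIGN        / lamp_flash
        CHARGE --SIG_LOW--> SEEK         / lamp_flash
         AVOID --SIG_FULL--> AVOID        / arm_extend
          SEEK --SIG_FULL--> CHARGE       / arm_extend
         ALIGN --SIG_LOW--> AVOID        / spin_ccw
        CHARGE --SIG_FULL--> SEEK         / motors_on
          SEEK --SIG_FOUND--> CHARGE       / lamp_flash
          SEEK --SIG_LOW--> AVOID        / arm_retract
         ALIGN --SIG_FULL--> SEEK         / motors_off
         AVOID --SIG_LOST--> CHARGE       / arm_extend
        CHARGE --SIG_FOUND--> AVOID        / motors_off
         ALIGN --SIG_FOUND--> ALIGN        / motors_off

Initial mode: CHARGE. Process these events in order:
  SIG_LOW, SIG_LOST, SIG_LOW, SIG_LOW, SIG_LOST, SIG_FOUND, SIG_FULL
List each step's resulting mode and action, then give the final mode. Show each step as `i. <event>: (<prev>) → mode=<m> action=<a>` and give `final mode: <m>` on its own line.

final mode: SEEK

1. SIG_LOW: (CHARGE) → mode=SEEK action=lamp_flash
2. SIG_LOST: (SEEK) → mode=ALIGN action=motors_on
3. SIG_LOW: (ALIGN) → mode=AVOID action=spin_ccw
4. SIG_LOW: (AVOID) → mode=ALIGN action=lamp_flash
5. SIG_LOST: (ALIGN) → mode=SEEK action=lamp_flash
6. SIG_FOUND: (SEEK) → mode=CHARGE action=lamp_flash
7. SIG_FULL: (CHARGE) → mode=SEEK action=motors_on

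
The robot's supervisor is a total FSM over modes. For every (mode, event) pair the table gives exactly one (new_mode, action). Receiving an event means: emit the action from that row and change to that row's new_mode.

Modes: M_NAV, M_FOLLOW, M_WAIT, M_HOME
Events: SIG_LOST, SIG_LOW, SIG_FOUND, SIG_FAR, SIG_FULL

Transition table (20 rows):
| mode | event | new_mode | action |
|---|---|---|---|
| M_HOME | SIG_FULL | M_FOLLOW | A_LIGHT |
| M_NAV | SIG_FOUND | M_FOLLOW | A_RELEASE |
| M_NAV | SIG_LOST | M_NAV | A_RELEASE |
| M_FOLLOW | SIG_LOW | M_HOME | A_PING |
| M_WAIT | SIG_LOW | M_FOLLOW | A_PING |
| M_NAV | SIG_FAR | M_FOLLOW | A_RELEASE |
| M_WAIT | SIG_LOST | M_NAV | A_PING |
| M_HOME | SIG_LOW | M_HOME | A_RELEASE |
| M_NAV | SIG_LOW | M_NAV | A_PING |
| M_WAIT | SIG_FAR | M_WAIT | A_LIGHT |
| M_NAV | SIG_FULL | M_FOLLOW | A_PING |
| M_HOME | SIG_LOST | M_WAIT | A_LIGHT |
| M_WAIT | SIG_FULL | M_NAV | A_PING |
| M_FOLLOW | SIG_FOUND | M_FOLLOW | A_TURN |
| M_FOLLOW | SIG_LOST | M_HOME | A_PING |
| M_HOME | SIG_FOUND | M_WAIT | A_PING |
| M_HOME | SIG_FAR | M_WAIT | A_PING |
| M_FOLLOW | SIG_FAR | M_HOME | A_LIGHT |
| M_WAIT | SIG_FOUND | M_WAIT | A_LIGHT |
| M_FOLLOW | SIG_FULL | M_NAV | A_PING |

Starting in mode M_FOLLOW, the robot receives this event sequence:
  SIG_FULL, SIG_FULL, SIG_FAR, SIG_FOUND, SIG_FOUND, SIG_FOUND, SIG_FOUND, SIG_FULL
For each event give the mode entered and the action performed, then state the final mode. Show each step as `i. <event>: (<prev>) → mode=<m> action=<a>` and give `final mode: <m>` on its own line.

final mode: M_NAV

1. SIG_FULL: (M_FOLLOW) → mode=M_NAV action=A_PING
2. SIG_FULL: (M_NAV) → mode=M_FOLLOW action=A_PING
3. SIG_FAR: (M_FOLLOW) → mode=M_HOME action=A_LIGHT
4. SIG_FOUND: (M_HOME) → mode=M_WAIT action=A_PING
5. SIG_FOUND: (M_WAIT) → mode=M_WAIT action=A_LIGHT
6. SIG_FOUND: (M_WAIT) → mode=M_WAIT action=A_LIGHT
7. SIG_FOUND: (M_WAIT) → mode=M_WAIT action=A_LIGHT
8. SIG_FULL: (M_WAIT) → mode=M_NAV action=A_PING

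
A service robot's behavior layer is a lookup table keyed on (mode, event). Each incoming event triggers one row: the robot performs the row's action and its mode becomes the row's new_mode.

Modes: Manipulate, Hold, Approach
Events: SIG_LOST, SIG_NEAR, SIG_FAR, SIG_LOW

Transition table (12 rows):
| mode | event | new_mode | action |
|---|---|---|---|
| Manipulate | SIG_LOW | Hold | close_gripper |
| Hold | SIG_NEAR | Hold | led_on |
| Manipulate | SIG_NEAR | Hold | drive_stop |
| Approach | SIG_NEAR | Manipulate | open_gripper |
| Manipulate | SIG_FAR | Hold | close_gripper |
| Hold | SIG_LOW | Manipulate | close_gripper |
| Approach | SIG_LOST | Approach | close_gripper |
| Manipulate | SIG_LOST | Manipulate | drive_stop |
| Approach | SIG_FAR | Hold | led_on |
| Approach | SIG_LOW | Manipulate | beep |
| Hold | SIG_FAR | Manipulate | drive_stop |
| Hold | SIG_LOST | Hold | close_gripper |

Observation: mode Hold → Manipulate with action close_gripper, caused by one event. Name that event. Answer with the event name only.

try SIG_LOST: (Hold, SIG_LOST) → (Hold, close_gripper)
try SIG_NEAR: (Hold, SIG_NEAR) → (Hold, led_on)
try SIG_FAR: (Hold, SIG_FAR) → (Manipulate, drive_stop)
try SIG_LOW: (Hold, SIG_LOW) → (Manipulate, close_gripper)  ← matches

SIG_LOW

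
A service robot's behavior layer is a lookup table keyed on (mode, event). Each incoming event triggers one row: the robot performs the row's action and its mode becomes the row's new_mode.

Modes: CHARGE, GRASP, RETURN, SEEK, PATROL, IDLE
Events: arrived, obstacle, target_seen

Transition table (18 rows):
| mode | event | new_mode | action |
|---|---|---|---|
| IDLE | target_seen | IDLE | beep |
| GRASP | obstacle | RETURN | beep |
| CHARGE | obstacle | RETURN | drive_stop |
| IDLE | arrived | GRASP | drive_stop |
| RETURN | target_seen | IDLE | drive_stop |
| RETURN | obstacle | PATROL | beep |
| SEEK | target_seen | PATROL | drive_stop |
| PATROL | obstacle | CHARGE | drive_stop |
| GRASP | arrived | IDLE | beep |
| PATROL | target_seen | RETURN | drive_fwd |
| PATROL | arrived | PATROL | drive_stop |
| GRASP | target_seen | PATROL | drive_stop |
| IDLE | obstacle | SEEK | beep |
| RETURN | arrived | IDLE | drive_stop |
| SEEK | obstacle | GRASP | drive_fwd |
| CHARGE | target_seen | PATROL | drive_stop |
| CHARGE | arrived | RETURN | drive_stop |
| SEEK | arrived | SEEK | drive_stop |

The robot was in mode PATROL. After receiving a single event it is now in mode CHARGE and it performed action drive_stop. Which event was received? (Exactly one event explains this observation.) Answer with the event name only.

obstacle

try arrived: (PATROL, arrived) → (PATROL, drive_stop)
try obstacle: (PATROL, obstacle) → (CHARGE, drive_stop)  ← matches
try target_seen: (PATROL, target_seen) → (RETURN, drive_fwd)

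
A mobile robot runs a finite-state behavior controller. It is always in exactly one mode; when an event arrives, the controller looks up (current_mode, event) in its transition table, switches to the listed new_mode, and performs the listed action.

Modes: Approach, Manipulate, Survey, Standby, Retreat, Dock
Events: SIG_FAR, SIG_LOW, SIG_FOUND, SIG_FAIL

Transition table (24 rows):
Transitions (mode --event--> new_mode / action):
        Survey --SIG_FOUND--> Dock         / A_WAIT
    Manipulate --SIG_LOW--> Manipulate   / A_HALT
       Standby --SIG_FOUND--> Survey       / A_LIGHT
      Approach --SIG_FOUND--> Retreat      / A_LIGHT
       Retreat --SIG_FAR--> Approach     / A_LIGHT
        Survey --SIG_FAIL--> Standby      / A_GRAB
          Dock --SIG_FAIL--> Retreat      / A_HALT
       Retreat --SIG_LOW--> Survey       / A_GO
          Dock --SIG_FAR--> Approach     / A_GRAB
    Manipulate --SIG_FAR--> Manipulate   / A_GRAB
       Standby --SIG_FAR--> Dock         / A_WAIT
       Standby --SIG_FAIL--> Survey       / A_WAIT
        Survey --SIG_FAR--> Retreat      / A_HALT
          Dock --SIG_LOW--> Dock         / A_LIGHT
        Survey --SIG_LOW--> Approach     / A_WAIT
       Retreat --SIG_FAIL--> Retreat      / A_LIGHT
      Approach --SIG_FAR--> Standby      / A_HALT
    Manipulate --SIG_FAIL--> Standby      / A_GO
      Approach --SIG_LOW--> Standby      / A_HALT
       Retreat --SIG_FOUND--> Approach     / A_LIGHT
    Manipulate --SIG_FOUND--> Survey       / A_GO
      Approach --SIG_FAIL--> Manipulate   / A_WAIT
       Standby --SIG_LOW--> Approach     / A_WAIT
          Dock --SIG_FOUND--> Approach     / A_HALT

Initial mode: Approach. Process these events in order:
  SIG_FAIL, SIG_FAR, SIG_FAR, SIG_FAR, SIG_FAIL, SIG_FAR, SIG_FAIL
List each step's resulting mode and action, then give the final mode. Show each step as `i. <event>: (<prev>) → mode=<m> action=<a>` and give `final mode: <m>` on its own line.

1. SIG_FAIL: (Approach) → mode=Manipulate action=A_WAIT
2. SIG_FAR: (Manipulate) → mode=Manipulate action=A_GRAB
3. SIG_FAR: (Manipulate) → mode=Manipulate action=A_GRAB
4. SIG_FAR: (Manipulate) → mode=Manipulate action=A_GRAB
5. SIG_FAIL: (Manipulate) → mode=Standby action=A_GO
6. SIG_FAR: (Standby) → mode=Dock action=A_WAIT
7. SIG_FAIL: (Dock) → mode=Retreat action=A_HALT

final mode: Retreat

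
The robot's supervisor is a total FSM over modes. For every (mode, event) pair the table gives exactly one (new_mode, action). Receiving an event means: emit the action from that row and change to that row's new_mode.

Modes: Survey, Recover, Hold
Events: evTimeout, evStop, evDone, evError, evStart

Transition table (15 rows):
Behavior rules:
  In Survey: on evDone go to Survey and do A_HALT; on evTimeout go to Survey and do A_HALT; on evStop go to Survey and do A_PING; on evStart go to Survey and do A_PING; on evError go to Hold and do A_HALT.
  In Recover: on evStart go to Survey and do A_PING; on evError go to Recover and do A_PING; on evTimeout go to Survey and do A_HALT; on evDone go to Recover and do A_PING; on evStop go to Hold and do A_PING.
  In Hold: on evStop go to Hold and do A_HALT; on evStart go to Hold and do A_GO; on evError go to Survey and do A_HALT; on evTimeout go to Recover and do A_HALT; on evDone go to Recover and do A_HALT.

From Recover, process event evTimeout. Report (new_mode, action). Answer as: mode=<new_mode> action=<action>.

mode=Survey action=A_HALT

current mode = Recover; filter table to that mode:
  (Recover, evStart) → (Survey, A_PING)
  (Recover, evError) → (Recover, A_PING)
  (Recover, evTimeout) → (Survey, A_HALT)  ← event matches
  (Recover, evDone) → (Recover, A_PING)
  (Recover, evStop) → (Hold, A_PING)
event = evTimeout selects (Survey, A_HALT)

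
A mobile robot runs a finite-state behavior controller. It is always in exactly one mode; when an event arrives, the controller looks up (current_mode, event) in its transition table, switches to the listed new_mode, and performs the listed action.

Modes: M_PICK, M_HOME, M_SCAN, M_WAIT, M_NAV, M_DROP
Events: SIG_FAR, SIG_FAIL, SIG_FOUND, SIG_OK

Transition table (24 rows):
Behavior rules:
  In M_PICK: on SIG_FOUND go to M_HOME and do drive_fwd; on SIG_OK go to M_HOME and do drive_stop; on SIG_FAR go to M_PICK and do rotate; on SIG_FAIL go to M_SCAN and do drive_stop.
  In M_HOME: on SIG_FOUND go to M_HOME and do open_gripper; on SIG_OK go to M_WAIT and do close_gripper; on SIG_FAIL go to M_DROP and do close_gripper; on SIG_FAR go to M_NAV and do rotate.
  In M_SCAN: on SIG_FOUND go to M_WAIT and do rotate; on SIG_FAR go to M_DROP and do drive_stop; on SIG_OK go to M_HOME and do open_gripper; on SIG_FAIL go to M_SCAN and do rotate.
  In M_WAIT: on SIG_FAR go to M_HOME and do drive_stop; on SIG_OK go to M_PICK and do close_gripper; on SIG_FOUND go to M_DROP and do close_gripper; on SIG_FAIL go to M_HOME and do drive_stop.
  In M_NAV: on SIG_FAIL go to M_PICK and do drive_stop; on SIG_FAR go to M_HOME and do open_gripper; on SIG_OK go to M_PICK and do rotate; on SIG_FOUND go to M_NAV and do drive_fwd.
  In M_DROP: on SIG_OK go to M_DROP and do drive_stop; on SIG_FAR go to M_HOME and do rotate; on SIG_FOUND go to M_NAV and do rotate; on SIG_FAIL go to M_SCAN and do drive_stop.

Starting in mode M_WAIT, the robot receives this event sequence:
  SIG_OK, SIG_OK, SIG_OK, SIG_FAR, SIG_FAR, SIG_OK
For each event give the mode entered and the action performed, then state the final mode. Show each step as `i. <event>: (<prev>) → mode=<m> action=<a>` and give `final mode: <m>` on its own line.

final mode: M_PICK

1. SIG_OK: (M_WAIT) → mode=M_PICK action=close_gripper
2. SIG_OK: (M_PICK) → mode=M_HOME action=drive_stop
3. SIG_OK: (M_HOME) → mode=M_WAIT action=close_gripper
4. SIG_FAR: (M_WAIT) → mode=M_HOME action=drive_stop
5. SIG_FAR: (M_HOME) → mode=M_NAV action=rotate
6. SIG_OK: (M_NAV) → mode=M_PICK action=rotate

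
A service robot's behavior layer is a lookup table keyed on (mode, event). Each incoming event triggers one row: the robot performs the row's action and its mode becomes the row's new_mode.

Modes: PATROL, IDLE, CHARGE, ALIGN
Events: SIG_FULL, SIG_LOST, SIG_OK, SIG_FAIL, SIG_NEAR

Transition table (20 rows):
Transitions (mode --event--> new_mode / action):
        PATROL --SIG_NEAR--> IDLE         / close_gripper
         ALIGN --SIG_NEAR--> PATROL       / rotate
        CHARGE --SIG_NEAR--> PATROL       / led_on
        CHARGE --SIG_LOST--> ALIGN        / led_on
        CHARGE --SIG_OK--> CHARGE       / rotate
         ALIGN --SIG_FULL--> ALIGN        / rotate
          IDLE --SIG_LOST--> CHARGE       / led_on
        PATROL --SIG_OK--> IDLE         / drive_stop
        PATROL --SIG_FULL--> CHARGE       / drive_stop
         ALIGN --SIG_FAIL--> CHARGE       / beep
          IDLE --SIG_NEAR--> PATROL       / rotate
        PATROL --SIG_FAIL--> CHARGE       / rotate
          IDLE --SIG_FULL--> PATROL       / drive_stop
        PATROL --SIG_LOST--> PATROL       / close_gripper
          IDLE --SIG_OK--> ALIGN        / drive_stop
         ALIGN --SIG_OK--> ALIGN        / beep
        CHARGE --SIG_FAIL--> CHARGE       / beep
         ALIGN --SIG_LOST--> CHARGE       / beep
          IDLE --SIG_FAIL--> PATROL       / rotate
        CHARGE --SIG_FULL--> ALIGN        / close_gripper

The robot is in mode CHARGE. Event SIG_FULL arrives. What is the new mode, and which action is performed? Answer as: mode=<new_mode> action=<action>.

current mode = CHARGE; filter table to that mode:
  (CHARGE, SIG_NEAR) → (PATROL, led_on)
  (CHARGE, SIG_LOST) → (ALIGN, led_on)
  (CHARGE, SIG_OK) → (CHARGE, rotate)
  (CHARGE, SIG_FAIL) → (CHARGE, beep)
  (CHARGE, SIG_FULL) → (ALIGN, close_gripper)  ← event matches
event = SIG_FULL selects (ALIGN, close_gripper)

mode=ALIGN action=close_gripper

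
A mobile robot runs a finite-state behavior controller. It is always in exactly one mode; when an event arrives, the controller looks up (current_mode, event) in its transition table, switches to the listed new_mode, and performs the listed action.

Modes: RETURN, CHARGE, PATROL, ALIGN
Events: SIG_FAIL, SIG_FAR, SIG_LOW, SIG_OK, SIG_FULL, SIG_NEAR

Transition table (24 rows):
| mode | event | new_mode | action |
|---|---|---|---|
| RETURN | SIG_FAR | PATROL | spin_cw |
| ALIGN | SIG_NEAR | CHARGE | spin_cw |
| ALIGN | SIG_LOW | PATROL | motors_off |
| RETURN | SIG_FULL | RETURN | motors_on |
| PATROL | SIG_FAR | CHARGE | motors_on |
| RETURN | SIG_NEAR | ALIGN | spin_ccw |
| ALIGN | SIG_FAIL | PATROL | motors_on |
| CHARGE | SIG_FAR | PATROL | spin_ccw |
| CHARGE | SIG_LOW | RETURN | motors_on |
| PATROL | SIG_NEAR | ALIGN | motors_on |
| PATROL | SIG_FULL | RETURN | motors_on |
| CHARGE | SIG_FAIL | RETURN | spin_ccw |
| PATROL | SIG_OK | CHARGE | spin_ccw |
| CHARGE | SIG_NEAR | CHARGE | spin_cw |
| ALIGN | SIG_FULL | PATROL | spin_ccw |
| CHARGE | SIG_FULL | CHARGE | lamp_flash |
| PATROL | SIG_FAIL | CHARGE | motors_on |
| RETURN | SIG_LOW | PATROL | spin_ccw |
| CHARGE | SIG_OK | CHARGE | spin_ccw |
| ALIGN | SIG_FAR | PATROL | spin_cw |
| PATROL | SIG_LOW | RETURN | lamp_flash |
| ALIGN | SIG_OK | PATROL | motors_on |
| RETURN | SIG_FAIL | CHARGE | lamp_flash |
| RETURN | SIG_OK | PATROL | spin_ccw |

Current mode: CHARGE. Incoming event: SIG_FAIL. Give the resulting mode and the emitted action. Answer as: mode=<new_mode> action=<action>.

current mode = CHARGE; filter table to that mode:
  (CHARGE, SIG_FAR) → (PATROL, spin_ccw)
  (CHARGE, SIG_LOW) → (RETURN, motors_on)
  (CHARGE, SIG_FAIL) → (RETURN, spin_ccw)  ← event matches
  (CHARGE, SIG_NEAR) → (CHARGE, spin_cw)
  (CHARGE, SIG_FULL) → (CHARGE, lamp_flash)
  (CHARGE, SIG_OK) → (CHARGE, spin_ccw)
event = SIG_FAIL selects (RETURN, spin_ccw)

mode=RETURN action=spin_ccw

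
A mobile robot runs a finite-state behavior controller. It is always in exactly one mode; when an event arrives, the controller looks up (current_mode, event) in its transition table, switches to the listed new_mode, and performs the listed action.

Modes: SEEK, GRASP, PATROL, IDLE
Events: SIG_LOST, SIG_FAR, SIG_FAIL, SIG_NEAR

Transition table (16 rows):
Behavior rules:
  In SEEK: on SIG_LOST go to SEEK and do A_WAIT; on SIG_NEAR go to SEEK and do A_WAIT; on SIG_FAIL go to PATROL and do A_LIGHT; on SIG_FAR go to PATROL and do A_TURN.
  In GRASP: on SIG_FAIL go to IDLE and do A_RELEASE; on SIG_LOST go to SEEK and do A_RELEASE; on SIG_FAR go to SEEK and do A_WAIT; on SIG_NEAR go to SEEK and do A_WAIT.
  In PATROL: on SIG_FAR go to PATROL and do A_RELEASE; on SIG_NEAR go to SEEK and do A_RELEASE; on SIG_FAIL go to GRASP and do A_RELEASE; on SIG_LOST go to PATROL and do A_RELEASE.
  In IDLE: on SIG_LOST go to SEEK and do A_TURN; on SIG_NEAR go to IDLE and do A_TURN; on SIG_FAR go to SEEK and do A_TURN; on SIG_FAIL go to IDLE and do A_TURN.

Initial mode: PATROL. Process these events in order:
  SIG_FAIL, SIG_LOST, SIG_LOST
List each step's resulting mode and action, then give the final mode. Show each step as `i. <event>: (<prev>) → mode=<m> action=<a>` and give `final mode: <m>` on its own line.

1. SIG_FAIL: (PATROL) → mode=GRASP action=A_RELEASE
2. SIG_LOST: (GRASP) → mode=SEEK action=A_RELEASE
3. SIG_LOST: (SEEK) → mode=SEEK action=A_WAIT

final mode: SEEK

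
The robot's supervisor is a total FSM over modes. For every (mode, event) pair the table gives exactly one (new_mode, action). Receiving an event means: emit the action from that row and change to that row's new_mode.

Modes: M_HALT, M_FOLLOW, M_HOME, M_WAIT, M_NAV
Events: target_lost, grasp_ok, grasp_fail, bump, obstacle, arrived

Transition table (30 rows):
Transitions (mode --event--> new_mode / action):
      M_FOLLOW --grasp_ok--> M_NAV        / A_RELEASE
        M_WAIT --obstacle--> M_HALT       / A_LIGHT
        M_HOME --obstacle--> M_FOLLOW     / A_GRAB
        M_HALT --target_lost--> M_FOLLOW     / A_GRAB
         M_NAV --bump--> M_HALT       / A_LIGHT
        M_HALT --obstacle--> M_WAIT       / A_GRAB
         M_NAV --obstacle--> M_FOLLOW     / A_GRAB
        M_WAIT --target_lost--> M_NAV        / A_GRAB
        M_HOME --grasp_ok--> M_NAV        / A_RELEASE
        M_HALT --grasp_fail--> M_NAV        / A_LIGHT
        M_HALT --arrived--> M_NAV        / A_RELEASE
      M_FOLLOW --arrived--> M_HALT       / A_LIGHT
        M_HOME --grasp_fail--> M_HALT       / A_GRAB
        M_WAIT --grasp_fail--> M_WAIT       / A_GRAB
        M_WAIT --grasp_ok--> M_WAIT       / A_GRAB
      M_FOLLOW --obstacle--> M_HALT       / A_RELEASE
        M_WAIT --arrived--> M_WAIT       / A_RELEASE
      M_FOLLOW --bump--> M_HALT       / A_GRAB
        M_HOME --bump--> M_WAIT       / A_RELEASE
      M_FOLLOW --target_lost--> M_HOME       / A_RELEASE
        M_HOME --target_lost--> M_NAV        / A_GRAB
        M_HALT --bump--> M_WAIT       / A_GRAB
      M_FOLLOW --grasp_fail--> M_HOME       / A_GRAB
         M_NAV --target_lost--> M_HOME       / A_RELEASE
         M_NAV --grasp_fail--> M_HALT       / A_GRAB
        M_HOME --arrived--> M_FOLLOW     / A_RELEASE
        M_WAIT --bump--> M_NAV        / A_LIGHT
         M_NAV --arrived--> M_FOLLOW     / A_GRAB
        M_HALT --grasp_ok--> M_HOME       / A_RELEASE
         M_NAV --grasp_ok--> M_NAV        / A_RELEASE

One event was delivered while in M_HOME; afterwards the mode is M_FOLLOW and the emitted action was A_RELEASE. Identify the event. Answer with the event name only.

try target_lost: (M_HOME, target_lost) → (M_NAV, A_GRAB)
try grasp_ok: (M_HOME, grasp_ok) → (M_NAV, A_RELEASE)
try grasp_fail: (M_HOME, grasp_fail) → (M_HALT, A_GRAB)
try bump: (M_HOME, bump) → (M_WAIT, A_RELEASE)
try obstacle: (M_HOME, obstacle) → (M_FOLLOW, A_GRAB)
try arrived: (M_HOME, arrived) → (M_FOLLOW, A_RELEASE)  ← matches

arrived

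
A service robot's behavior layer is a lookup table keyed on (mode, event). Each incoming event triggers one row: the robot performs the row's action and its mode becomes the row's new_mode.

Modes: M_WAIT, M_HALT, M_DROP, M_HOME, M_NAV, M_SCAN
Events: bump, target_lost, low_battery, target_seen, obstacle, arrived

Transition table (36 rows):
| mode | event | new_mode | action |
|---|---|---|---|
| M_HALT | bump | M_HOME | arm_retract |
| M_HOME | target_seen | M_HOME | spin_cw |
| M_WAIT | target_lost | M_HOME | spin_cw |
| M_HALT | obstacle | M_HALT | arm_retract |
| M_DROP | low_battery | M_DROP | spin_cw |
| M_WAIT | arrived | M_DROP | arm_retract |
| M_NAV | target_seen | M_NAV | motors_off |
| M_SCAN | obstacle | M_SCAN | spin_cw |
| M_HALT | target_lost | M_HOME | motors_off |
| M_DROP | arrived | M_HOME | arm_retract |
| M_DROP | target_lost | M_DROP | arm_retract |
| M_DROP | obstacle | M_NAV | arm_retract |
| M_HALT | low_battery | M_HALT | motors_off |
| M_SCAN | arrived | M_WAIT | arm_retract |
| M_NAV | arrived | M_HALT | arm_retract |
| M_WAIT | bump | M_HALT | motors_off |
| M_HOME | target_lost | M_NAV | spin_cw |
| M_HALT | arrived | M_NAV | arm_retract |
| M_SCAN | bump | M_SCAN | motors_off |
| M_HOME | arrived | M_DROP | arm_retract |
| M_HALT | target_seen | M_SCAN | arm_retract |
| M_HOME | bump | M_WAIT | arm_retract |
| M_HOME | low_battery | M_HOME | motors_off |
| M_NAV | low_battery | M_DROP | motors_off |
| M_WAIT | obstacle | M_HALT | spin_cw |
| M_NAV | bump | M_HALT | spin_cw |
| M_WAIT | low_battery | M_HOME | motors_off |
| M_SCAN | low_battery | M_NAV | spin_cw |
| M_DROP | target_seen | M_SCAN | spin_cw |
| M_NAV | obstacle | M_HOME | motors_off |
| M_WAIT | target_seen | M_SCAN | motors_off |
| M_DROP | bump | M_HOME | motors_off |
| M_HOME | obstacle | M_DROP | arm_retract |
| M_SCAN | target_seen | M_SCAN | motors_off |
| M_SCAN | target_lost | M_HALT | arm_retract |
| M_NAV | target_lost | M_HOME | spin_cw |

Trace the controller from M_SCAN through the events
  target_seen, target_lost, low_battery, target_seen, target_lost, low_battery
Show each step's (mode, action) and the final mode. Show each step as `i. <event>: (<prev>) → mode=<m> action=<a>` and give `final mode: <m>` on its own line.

1. target_seen: (M_SCAN) → mode=M_SCAN action=motors_off
2. target_lost: (M_SCAN) → mode=M_HALT action=arm_retract
3. low_battery: (M_HALT) → mode=M_HALT action=motors_off
4. target_seen: (M_HALT) → mode=M_SCAN action=arm_retract
5. target_lost: (M_SCAN) → mode=M_HALT action=arm_retract
6. low_battery: (M_HALT) → mode=M_HALT action=motors_off

final mode: M_HALT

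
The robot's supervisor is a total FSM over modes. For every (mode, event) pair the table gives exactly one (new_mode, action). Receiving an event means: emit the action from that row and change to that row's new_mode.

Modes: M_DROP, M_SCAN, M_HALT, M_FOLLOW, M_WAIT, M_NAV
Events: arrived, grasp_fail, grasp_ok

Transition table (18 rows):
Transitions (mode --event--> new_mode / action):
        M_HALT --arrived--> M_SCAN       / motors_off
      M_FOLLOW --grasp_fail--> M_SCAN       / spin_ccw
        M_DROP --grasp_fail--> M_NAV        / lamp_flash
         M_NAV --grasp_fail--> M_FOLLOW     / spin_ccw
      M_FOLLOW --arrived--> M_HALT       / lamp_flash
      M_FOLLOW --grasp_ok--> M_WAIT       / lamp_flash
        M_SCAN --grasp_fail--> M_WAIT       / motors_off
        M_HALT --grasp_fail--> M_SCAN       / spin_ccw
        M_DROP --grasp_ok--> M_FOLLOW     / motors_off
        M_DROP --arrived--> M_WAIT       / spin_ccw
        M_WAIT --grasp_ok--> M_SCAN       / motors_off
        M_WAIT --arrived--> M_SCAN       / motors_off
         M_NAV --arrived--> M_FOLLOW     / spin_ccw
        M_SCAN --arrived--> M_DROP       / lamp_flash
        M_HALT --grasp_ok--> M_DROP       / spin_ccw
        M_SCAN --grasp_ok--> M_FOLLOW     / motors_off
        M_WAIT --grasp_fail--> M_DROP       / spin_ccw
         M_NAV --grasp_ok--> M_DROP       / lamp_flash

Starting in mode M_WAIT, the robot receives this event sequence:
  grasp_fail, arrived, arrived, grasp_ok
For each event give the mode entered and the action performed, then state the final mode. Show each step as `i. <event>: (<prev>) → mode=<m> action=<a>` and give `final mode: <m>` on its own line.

final mode: M_FOLLOW

1. grasp_fail: (M_WAIT) → mode=M_DROP action=spin_ccw
2. arrived: (M_DROP) → mode=M_WAIT action=spin_ccw
3. arrived: (M_WAIT) → mode=M_SCAN action=motors_off
4. grasp_ok: (M_SCAN) → mode=M_FOLLOW action=motors_off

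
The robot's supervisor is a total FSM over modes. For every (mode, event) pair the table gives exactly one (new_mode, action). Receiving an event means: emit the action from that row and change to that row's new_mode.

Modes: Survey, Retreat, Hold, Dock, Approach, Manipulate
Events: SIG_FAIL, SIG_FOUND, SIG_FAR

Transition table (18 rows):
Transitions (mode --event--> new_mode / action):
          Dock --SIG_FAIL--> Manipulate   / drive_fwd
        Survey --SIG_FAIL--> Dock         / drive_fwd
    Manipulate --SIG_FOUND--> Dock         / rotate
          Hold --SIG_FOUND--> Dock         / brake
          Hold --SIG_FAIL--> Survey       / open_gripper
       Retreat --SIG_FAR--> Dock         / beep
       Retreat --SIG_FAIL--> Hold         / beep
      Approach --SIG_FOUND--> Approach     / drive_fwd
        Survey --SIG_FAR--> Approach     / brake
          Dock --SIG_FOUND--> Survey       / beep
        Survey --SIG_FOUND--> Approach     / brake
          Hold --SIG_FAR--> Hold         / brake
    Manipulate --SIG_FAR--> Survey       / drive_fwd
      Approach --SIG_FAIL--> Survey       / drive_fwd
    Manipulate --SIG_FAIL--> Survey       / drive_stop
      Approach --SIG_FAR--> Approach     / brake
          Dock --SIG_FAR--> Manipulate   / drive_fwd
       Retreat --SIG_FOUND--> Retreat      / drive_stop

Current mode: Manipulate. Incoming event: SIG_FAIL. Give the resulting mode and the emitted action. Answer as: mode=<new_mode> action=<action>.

current mode = Manipulate; filter table to that mode:
  (Manipulate, SIG_FOUND) → (Dock, rotate)
  (Manipulate, SIG_FAR) → (Survey, drive_fwd)
  (Manipulate, SIG_FAIL) → (Survey, drive_stop)  ← event matches
event = SIG_FAIL selects (Survey, drive_stop)

mode=Survey action=drive_stop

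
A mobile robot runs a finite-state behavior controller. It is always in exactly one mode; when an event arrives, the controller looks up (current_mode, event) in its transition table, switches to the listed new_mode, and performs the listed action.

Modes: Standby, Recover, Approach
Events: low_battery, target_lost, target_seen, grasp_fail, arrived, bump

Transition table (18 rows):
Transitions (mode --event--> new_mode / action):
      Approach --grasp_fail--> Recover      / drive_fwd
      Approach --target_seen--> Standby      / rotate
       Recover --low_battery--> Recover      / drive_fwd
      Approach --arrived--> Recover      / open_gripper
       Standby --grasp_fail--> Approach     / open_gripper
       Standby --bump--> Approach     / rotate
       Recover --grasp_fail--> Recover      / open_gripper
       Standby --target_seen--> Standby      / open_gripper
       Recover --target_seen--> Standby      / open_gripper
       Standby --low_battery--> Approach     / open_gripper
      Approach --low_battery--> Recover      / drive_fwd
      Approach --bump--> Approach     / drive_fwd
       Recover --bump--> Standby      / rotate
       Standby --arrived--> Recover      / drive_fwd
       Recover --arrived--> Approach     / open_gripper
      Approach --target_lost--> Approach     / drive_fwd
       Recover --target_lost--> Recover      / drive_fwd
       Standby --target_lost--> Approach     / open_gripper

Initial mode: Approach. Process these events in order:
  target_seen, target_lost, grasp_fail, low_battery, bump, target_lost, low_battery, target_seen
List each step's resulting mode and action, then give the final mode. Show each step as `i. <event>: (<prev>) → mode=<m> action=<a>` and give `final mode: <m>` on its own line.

1. target_seen: (Approach) → mode=Standby action=rotate
2. target_lost: (Standby) → mode=Approach action=open_gripper
3. grasp_fail: (Approach) → mode=Recover action=drive_fwd
4. low_battery: (Recover) → mode=Recover action=drive_fwd
5. bump: (Recover) → mode=Standby action=rotate
6. target_lost: (Standby) → mode=Approach action=open_gripper
7. low_battery: (Approach) → mode=Recover action=drive_fwd
8. target_seen: (Recover) → mode=Standby action=open_gripper

final mode: Standby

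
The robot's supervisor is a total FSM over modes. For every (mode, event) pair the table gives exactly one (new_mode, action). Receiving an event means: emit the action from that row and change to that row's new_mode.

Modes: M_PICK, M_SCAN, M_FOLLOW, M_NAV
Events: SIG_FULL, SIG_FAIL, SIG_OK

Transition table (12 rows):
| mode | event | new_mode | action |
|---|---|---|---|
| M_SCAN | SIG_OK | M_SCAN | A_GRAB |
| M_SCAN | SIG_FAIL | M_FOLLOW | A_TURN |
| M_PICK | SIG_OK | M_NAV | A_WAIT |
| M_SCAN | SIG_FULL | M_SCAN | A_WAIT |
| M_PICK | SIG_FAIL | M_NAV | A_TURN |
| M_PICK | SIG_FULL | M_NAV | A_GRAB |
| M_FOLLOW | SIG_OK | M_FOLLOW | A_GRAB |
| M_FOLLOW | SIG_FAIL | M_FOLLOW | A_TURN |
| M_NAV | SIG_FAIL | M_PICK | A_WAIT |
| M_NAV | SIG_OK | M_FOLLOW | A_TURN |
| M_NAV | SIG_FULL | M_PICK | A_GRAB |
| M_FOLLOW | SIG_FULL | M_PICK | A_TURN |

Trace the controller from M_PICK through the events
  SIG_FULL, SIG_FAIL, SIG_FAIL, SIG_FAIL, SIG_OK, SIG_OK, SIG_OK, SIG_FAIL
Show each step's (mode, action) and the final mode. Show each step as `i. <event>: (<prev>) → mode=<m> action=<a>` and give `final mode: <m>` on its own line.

1. SIG_FULL: (M_PICK) → mode=M_NAV action=A_GRAB
2. SIG_FAIL: (M_NAV) → mode=M_PICK action=A_WAIT
3. SIG_FAIL: (M_PICK) → mode=M_NAV action=A_TURN
4. SIG_FAIL: (M_NAV) → mode=M_PICK action=A_WAIT
5. SIG_OK: (M_PICK) → mode=M_NAV action=A_WAIT
6. SIG_OK: (M_NAV) → mode=M_FOLLOW action=A_TURN
7. SIG_OK: (M_FOLLOW) → mode=M_FOLLOW action=A_GRAB
8. SIG_FAIL: (M_FOLLOW) → mode=M_FOLLOW action=A_TURN

final mode: M_FOLLOW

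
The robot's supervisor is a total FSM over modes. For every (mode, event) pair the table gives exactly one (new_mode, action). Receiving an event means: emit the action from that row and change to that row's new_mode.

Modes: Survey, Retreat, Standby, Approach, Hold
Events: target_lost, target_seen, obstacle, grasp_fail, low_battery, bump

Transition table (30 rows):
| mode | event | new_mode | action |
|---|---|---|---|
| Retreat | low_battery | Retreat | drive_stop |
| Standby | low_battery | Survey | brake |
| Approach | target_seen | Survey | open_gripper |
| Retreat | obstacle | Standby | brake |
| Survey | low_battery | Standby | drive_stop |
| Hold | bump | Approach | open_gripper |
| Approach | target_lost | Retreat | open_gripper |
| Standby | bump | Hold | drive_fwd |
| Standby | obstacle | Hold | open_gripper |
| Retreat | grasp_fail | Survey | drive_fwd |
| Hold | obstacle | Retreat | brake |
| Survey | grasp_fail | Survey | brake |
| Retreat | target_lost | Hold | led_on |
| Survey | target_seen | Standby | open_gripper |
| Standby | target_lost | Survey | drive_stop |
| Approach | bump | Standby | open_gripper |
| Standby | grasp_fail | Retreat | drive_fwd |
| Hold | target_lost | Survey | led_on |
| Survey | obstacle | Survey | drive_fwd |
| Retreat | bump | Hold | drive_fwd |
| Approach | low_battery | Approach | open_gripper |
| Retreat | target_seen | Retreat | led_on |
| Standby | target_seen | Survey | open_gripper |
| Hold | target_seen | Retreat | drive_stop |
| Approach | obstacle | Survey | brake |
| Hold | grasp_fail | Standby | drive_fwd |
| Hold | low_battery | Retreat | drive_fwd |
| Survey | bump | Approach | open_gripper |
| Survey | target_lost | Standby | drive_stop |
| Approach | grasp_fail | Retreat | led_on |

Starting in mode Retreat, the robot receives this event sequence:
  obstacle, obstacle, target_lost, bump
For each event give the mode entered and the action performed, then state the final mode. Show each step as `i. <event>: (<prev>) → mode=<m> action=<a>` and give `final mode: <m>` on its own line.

final mode: Approach

1. obstacle: (Retreat) → mode=Standby action=brake
2. obstacle: (Standby) → mode=Hold action=open_gripper
3. target_lost: (Hold) → mode=Survey action=led_on
4. bump: (Survey) → mode=Approach action=open_gripper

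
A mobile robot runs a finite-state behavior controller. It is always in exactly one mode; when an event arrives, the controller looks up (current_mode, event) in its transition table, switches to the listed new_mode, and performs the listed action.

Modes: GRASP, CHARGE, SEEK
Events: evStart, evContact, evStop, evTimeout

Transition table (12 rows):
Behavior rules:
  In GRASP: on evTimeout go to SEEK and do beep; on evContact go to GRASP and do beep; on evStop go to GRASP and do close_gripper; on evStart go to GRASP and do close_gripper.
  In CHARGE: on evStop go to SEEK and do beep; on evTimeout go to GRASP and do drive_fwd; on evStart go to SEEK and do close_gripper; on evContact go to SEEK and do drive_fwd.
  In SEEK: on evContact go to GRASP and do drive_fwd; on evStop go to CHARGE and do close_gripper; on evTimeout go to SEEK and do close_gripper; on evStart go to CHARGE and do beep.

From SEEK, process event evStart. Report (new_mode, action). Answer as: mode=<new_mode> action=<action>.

current mode = SEEK; filter table to that mode:
  (SEEK, evContact) → (GRASP, drive_fwd)
  (SEEK, evStop) → (CHARGE, close_gripper)
  (SEEK, evTimeout) → (SEEK, close_gripper)
  (SEEK, evStart) → (CHARGE, beep)  ← event matches
event = evStart selects (CHARGE, beep)

mode=CHARGE action=beep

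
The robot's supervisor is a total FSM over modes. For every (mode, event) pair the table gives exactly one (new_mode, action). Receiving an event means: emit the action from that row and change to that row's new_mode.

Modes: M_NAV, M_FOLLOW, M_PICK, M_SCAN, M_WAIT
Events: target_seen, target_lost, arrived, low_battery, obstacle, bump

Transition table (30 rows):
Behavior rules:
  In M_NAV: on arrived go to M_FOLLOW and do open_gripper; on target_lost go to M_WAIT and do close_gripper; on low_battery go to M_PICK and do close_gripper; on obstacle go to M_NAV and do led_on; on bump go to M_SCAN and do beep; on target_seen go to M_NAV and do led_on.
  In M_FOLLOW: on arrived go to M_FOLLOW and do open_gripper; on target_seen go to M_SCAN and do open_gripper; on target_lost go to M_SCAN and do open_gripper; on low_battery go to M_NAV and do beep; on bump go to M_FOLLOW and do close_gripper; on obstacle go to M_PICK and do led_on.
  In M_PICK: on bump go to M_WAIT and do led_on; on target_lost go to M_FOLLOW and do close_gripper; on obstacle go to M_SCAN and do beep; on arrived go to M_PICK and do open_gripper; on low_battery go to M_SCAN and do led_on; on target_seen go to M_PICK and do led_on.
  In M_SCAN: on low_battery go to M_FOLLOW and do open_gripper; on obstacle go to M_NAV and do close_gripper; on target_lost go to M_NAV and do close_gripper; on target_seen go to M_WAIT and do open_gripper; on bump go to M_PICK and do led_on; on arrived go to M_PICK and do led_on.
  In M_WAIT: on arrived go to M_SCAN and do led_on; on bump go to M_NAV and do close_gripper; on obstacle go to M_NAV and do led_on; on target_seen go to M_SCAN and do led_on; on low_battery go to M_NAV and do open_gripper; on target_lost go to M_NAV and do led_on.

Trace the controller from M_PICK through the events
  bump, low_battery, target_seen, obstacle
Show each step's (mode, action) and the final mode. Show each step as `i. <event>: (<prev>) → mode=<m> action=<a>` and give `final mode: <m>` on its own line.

final mode: M_NAV

1. bump: (M_PICK) → mode=M_WAIT action=led_on
2. low_battery: (M_WAIT) → mode=M_NAV action=open_gripper
3. target_seen: (M_NAV) → mode=M_NAV action=led_on
4. obstacle: (M_NAV) → mode=M_NAV action=led_on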